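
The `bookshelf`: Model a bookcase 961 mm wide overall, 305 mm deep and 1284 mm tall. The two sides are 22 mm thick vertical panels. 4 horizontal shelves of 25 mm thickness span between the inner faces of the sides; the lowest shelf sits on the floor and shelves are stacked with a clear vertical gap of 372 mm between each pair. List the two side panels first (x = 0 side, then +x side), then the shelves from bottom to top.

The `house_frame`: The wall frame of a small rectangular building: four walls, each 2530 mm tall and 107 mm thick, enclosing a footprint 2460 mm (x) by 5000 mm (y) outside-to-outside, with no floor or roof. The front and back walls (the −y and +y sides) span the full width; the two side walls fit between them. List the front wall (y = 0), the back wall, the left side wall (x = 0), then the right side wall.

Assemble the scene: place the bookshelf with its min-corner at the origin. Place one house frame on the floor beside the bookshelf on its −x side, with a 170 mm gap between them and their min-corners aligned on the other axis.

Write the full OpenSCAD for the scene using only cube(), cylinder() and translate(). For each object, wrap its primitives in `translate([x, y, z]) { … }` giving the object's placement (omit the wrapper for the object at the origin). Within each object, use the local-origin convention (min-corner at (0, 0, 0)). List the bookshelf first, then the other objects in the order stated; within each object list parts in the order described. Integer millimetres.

cube([22, 305, 1284]);
translate([939, 0, 0]) cube([22, 305, 1284]);
translate([22, 0, 0]) cube([917, 305, 25]);
translate([22, 0, 397]) cube([917, 305, 25]);
translate([22, 0, 794]) cube([917, 305, 25]);
translate([22, 0, 1191]) cube([917, 305, 25]);
translate([-2630, 0, 0]) {
  cube([2460, 107, 2530]);
  translate([0, 4893, 0]) cube([2460, 107, 2530]);
  translate([0, 107, 0]) cube([107, 4786, 2530]);
  translate([2353, 107, 0]) cube([107, 4786, 2530]);
}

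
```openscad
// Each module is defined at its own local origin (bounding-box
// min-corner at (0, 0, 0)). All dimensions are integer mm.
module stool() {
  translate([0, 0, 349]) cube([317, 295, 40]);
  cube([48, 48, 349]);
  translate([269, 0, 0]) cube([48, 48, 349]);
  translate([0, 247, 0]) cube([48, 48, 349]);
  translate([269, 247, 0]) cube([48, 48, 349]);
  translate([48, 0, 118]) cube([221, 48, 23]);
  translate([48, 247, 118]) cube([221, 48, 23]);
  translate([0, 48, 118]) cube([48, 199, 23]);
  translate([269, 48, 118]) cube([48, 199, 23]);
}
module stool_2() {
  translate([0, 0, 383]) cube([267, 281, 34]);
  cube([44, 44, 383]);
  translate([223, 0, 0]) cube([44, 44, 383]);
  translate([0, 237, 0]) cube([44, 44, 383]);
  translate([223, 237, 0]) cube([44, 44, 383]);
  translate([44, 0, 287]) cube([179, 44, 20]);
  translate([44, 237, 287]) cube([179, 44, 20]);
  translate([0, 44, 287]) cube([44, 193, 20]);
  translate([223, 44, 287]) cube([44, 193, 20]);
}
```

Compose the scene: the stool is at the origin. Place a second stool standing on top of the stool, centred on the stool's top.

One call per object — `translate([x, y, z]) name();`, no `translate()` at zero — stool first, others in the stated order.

stool();
translate([25, 7, 389]) stool_2();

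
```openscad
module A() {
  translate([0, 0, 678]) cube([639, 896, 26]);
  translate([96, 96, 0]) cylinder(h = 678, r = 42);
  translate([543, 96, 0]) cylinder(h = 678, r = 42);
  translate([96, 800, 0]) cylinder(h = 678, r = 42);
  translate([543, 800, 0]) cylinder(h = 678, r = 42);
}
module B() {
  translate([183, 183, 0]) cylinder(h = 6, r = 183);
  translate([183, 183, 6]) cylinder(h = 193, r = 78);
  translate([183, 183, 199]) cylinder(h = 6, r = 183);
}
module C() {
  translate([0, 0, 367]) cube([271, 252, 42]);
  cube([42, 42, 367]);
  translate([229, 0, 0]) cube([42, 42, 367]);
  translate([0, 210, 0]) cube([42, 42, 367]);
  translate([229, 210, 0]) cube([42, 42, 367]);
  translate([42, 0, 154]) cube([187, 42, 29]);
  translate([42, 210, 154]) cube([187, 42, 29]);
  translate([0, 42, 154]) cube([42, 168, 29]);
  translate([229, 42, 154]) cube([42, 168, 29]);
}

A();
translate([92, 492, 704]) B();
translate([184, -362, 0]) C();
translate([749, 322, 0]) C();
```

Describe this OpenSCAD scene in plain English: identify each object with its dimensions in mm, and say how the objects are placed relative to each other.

A is a table: top 639 mm (x) × 896 mm (y), 26 mm thick, upper face at z = 704 mm, on four round legs of 84 mm diameter, each leg's bounding box inset 54 mm from the nearest pair of top edges, running from z = 0 to the bottom of the top.

B is a spool: two coaxial disc flanges of radius 183 mm and thickness 6 mm, joined by a core cylinder of radius 78 mm and height 193 mm. The lower flange rests on z = 0 and the three cylinders share a vertical axis.

C is a four-legged stool. The seat is 271×252 mm, 42 mm thick, top at z = 409 mm. It stands on four square legs, each 42×42 mm in cross-section, from z = 0 to the seat underside, each flush with a corner of the seat. Four stretchers, 42 mm wide and 29 mm tall, connect adjacent legs with their undersides at z = 154 mm, each running between the inner faces of the legs it joins and aligned with the legs' outer faces on the other axis.

The spool is on top of the table. Two stools sit around the table at the −y, +x sides.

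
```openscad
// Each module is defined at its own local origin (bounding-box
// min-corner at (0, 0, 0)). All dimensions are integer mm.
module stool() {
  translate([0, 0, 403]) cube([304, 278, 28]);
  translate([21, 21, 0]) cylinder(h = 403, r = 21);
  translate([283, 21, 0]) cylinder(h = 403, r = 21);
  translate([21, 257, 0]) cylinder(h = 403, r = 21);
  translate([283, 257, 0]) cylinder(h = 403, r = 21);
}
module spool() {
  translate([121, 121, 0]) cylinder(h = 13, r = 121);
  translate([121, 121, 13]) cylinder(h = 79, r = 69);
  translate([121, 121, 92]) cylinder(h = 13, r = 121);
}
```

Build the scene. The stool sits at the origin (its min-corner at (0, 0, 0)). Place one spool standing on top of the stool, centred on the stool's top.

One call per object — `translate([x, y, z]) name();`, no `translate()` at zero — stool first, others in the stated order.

stool();
translate([31, 18, 431]) spool();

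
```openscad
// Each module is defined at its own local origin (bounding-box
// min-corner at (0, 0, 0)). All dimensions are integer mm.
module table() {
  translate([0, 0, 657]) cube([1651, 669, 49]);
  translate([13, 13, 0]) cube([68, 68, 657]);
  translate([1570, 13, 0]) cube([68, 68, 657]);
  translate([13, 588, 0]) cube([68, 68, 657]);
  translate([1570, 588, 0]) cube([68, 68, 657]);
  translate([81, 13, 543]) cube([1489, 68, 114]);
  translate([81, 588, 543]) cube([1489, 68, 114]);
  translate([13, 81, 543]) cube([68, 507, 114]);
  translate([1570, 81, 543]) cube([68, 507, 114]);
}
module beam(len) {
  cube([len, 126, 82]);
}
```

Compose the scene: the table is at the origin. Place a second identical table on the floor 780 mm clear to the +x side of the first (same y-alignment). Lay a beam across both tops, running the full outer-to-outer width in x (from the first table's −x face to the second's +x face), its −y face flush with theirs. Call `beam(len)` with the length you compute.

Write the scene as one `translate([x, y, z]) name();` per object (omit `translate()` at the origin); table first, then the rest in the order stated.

table();
translate([2431, 0, 0]) table();
translate([0, 0, 706]) beam(4082);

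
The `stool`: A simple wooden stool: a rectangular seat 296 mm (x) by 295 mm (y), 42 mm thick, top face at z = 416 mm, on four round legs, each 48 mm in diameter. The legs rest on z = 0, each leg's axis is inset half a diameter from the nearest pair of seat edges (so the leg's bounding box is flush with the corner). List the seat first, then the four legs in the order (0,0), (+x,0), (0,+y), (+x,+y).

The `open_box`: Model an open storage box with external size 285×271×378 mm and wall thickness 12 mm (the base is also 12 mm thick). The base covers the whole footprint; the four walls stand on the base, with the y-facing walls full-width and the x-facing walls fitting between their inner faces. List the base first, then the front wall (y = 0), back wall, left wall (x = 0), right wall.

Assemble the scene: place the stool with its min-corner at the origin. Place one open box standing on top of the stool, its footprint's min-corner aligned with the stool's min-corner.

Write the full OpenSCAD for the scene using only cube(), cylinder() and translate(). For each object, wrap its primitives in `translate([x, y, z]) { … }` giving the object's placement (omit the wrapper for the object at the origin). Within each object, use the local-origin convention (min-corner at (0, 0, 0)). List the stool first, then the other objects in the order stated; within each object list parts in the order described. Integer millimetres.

translate([0, 0, 374]) cube([296, 295, 42]);
translate([24, 24, 0]) cylinder(h = 374, r = 24);
translate([272, 24, 0]) cylinder(h = 374, r = 24);
translate([24, 271, 0]) cylinder(h = 374, r = 24);
translate([272, 271, 0]) cylinder(h = 374, r = 24);
translate([0, 0, 416]) {
  cube([285, 271, 12]);
  translate([0, 0, 12]) cube([285, 12, 366]);
  translate([0, 259, 12]) cube([285, 12, 366]);
  translate([0, 12, 12]) cube([12, 247, 366]);
  translate([273, 12, 12]) cube([12, 247, 366]);
}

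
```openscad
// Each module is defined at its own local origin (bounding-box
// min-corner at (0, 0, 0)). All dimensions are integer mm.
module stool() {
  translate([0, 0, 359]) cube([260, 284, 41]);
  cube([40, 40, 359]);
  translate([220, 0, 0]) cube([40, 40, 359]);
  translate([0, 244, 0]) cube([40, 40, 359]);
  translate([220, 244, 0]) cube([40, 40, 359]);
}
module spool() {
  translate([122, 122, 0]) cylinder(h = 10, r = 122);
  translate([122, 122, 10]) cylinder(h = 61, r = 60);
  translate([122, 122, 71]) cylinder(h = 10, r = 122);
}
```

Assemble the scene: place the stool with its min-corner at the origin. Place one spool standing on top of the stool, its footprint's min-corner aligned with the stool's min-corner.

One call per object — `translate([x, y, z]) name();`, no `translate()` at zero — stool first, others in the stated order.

stool();
translate([0, 0, 400]) spool();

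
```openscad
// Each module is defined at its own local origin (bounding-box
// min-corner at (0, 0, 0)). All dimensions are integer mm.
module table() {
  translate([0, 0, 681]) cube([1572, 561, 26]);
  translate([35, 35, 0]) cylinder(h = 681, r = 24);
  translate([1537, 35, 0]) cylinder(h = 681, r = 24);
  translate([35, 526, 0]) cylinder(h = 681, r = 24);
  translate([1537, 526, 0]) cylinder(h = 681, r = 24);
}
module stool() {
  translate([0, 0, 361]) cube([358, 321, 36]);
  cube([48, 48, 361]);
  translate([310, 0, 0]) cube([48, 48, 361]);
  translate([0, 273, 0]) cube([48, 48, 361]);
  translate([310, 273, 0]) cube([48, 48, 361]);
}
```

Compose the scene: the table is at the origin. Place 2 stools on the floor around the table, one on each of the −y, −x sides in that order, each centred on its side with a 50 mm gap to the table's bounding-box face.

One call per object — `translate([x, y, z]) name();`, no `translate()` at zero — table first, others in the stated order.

table();
translate([607, -371, 0]) stool();
translate([-408, 120, 0]) stool();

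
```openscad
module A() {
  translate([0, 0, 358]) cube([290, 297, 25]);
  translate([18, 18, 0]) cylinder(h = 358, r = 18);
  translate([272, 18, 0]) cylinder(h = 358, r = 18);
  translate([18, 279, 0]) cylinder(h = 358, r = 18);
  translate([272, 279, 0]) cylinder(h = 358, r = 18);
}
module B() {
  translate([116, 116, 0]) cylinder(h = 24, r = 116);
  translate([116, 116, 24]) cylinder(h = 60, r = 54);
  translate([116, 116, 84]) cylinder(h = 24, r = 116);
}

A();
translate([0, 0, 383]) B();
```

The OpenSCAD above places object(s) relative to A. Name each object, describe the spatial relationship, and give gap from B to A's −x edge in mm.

The spool's min-x is at 0; the stool's min-x is 0; gap = 0 mm.

A is a stool. B is a spool. The spool is on top of the stool. The gap from the spool to the stool's −x edge is 0 mm.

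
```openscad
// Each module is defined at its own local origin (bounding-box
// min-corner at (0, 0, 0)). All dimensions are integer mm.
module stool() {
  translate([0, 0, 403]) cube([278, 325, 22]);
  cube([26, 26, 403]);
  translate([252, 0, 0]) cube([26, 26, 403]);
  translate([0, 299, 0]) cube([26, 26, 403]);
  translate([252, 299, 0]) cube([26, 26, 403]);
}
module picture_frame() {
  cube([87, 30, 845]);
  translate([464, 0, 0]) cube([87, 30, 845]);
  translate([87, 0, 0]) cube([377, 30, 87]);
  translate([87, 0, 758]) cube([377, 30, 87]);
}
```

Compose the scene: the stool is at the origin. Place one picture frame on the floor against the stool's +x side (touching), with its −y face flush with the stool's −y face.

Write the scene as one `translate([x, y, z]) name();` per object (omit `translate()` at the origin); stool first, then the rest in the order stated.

stool();
translate([278, 0, 0]) picture_frame();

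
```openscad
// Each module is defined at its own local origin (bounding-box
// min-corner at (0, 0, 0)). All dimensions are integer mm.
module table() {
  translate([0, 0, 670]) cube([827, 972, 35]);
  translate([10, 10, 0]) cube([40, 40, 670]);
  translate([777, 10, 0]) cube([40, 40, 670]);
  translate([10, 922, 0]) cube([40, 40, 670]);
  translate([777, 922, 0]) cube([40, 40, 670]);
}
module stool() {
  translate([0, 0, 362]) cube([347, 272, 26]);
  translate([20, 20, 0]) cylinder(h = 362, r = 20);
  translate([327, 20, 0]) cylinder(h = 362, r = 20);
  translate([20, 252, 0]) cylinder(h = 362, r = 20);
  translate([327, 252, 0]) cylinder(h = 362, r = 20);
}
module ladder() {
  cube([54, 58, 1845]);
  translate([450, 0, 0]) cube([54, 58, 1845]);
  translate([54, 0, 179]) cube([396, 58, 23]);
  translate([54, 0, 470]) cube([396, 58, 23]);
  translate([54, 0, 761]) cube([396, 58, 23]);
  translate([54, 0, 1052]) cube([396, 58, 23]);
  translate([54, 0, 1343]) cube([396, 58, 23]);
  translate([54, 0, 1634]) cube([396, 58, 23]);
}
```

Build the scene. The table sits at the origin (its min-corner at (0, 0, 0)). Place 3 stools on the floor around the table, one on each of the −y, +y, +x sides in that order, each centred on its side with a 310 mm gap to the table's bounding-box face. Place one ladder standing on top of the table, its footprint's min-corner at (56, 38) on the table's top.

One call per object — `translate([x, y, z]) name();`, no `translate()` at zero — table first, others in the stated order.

table();
translate([240, -582, 0]) stool();
translate([240, 1282, 0]) stool();
translate([1137, 350, 0]) stool();
translate([56, 38, 705]) ladder();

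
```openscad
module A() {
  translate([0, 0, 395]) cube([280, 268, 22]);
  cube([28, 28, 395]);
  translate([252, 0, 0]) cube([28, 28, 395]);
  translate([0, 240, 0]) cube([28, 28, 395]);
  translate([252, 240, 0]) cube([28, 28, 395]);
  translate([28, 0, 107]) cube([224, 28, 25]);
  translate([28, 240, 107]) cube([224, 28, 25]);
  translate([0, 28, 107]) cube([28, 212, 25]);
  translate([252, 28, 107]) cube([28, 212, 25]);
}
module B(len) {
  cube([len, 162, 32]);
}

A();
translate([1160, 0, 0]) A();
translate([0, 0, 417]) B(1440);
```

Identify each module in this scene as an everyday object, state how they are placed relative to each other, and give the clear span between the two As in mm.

A is a stool. B is a beam. A beam spans the tops of two stools. The clear span between the two stools is 880 mm.

Second stool starts at x = 1160; first ends at x = 280; clear span = 1160 − 280 = 880 mm.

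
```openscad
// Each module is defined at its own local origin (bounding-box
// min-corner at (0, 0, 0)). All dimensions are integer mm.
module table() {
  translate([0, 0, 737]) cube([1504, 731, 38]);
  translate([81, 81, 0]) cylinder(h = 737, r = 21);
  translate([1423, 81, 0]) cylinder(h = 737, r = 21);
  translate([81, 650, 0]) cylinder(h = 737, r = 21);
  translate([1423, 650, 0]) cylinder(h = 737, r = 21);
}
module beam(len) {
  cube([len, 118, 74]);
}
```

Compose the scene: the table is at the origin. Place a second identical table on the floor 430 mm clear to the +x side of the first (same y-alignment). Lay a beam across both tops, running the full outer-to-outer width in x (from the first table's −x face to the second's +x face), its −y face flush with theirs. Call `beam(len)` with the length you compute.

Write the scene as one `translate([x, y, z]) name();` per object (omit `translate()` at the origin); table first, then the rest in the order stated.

table();
translate([1934, 0, 0]) table();
translate([0, 0, 775]) beam(3438);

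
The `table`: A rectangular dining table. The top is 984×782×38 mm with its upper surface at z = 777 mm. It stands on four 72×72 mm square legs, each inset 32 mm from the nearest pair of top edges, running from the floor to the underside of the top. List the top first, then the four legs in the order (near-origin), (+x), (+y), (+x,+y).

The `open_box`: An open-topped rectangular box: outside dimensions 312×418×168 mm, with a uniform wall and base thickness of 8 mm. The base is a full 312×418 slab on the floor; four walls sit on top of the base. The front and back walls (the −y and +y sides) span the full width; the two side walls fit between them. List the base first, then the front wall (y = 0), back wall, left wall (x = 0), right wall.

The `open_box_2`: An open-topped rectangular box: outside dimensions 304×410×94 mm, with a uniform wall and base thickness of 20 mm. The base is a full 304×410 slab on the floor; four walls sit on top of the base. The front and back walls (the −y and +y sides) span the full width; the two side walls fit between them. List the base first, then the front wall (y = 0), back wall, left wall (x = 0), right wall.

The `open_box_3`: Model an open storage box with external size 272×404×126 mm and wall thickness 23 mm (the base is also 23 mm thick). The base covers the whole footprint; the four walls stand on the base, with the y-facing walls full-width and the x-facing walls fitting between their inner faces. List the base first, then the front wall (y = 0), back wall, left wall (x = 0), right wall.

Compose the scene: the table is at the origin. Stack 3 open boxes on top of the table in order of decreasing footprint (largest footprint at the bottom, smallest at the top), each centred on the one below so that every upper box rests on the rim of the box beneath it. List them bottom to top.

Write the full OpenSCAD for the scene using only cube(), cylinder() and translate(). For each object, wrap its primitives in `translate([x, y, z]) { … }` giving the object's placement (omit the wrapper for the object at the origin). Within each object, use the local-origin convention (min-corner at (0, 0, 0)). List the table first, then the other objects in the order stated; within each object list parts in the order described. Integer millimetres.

translate([0, 0, 739]) cube([984, 782, 38]);
translate([32, 32, 0]) cube([72, 72, 739]);
translate([880, 32, 0]) cube([72, 72, 739]);
translate([32, 678, 0]) cube([72, 72, 739]);
translate([880, 678, 0]) cube([72, 72, 739]);
translate([336, 182, 777]) {
  cube([312, 418, 8]);
  translate([0, 0, 8]) cube([312, 8, 160]);
  translate([0, 410, 8]) cube([312, 8, 160]);
  translate([0, 8, 8]) cube([8, 402, 160]);
  translate([304, 8, 8]) cube([8, 402, 160]);
}
translate([340, 186, 945]) {
  cube([304, 410, 20]);
  translate([0, 0, 20]) cube([304, 20, 74]);
  translate([0, 390, 20]) cube([304, 20, 74]);
  translate([0, 20, 20]) cube([20, 370, 74]);
  translate([284, 20, 20]) cube([20, 370, 74]);
}
translate([356, 189, 1039]) {
  cube([272, 404, 23]);
  translate([0, 0, 23]) cube([272, 23, 103]);
  translate([0, 381, 23]) cube([272, 23, 103]);
  translate([0, 23, 23]) cube([23, 358, 103]);
  translate([249, 23, 23]) cube([23, 358, 103]);
}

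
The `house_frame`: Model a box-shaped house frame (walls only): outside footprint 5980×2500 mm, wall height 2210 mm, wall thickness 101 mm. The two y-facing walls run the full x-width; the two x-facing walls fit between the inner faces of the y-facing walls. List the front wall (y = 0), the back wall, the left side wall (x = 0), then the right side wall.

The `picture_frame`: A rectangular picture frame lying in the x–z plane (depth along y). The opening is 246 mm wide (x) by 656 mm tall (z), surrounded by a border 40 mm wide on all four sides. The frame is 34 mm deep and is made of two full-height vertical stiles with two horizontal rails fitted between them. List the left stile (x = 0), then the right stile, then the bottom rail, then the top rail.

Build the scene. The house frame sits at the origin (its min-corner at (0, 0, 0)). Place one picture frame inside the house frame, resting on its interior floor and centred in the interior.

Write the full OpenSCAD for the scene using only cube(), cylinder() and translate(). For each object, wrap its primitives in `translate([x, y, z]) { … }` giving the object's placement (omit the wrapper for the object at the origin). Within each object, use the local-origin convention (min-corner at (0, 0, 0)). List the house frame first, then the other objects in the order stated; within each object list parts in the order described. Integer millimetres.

cube([5980, 101, 2210]);
translate([0, 2399, 0]) cube([5980, 101, 2210]);
translate([0, 101, 0]) cube([101, 2298, 2210]);
translate([5879, 101, 0]) cube([101, 2298, 2210]);
translate([2827, 1233, 0]) {
  cube([40, 34, 736]);
  translate([286, 0, 0]) cube([40, 34, 736]);
  translate([40, 0, 0]) cube([246, 34, 40]);
  translate([40, 0, 696]) cube([246, 34, 40]);
}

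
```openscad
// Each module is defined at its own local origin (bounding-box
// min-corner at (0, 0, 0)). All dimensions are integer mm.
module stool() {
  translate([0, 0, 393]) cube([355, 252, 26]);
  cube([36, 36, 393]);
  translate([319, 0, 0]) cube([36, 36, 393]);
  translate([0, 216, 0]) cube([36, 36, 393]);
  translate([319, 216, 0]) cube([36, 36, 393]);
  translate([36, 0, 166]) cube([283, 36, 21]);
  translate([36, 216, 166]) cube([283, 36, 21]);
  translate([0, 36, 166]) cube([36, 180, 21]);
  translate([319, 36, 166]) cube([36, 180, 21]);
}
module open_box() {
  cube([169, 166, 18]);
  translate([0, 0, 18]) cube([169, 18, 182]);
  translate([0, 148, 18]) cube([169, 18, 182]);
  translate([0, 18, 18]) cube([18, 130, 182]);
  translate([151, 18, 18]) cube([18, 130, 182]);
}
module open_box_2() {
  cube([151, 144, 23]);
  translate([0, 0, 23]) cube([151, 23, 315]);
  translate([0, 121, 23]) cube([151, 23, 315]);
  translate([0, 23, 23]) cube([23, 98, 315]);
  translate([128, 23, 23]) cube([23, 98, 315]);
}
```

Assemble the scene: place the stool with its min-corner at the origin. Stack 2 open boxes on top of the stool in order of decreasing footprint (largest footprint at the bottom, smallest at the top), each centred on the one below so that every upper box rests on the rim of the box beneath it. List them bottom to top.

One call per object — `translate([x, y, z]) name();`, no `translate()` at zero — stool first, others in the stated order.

stool();
translate([93, 43, 419]) open_box();
translate([102, 54, 619]) open_box_2();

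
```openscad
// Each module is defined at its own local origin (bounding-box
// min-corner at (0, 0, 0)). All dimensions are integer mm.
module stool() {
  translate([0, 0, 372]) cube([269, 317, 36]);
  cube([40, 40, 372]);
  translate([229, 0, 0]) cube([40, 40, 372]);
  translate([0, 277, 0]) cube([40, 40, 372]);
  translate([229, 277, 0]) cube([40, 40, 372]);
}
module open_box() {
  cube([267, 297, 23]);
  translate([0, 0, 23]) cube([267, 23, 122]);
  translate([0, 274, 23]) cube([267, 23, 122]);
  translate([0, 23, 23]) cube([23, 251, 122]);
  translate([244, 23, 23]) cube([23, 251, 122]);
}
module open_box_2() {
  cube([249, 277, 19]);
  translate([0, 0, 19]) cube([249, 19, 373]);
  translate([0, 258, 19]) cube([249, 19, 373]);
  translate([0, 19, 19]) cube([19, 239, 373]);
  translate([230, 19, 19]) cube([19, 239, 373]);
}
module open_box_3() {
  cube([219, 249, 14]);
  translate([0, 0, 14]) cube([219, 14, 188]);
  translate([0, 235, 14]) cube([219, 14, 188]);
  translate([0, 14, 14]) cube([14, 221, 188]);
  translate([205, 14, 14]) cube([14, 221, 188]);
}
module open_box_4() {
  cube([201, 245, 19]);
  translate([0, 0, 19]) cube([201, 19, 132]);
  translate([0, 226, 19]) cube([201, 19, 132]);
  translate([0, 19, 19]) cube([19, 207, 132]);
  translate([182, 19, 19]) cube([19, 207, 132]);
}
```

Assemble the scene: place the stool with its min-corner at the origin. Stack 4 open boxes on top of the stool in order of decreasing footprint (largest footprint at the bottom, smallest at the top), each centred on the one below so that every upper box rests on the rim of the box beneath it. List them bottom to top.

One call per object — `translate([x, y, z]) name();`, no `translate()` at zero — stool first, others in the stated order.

stool();
translate([1, 10, 408]) open_box();
translate([10, 20, 553]) open_box_2();
translate([25, 34, 945]) open_box_3();
translate([34, 36, 1147]) open_box_4();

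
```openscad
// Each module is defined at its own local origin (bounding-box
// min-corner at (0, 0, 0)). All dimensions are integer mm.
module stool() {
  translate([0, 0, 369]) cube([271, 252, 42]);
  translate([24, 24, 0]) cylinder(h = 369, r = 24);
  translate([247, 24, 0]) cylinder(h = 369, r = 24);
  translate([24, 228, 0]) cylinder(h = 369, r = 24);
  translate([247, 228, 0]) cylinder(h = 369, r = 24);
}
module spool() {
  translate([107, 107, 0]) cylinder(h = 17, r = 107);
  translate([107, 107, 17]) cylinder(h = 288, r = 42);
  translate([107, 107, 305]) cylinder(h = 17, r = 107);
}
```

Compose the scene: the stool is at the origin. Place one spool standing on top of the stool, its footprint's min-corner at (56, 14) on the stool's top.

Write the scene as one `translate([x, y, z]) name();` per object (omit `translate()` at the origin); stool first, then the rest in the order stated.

stool();
translate([56, 14, 411]) spool();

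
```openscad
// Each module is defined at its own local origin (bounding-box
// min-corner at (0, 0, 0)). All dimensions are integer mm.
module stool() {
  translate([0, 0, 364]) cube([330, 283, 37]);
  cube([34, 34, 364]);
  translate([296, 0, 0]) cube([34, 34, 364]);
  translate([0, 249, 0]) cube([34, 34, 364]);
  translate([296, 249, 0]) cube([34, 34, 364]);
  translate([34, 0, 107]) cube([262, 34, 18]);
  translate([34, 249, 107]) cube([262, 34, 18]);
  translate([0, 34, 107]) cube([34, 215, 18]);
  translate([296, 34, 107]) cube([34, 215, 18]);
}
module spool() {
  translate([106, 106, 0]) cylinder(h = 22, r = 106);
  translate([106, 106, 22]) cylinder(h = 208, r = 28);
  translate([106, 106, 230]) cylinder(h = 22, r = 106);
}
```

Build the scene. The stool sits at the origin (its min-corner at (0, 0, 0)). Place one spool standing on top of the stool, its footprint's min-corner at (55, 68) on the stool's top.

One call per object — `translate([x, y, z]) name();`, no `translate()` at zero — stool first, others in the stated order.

stool();
translate([55, 68, 401]) spool();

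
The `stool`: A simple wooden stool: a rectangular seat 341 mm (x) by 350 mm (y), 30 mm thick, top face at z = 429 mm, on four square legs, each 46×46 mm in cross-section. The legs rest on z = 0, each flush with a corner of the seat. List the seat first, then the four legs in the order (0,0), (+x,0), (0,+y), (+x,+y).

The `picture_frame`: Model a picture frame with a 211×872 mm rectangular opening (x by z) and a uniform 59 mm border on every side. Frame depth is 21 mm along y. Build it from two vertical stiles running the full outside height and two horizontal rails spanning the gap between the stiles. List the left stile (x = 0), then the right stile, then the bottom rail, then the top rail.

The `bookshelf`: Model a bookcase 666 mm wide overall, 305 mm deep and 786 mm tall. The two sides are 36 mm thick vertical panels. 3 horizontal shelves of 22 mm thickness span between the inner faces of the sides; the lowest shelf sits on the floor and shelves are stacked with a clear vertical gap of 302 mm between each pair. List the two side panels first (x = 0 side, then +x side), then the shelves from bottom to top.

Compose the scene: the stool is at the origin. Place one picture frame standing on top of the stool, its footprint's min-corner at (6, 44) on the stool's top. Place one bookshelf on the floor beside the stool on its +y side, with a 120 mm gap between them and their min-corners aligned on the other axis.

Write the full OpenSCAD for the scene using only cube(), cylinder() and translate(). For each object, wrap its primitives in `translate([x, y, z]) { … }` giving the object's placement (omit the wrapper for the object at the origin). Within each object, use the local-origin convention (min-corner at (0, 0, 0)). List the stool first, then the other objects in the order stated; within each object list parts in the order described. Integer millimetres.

translate([0, 0, 399]) cube([341, 350, 30]);
cube([46, 46, 399]);
translate([295, 0, 0]) cube([46, 46, 399]);
translate([0, 304, 0]) cube([46, 46, 399]);
translate([295, 304, 0]) cube([46, 46, 399]);
translate([6, 44, 429]) {
  cube([59, 21, 990]);
  translate([270, 0, 0]) cube([59, 21, 990]);
  translate([59, 0, 0]) cube([211, 21, 59]);
  translate([59, 0, 931]) cube([211, 21, 59]);
}
translate([0, 470, 0]) {
  cube([36, 305, 786]);
  translate([630, 0, 0]) cube([36, 305, 786]);
  translate([36, 0, 0]) cube([594, 305, 22]);
  translate([36, 0, 324]) cube([594, 305, 22]);
  translate([36, 0, 648]) cube([594, 305, 22]);
}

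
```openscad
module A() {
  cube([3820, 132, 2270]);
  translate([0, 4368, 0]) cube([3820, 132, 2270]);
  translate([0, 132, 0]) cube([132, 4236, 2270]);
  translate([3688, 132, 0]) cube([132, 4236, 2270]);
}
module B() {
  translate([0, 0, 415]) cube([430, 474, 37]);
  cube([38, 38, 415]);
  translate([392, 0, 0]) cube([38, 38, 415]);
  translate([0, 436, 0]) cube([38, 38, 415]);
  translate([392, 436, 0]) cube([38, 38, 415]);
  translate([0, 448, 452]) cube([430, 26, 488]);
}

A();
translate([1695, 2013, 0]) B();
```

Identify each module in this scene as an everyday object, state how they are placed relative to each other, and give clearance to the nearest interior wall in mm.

A is a house frame. B is a chair. The chair sits inside the house frame, centred. The clearance to the nearest interior wall is 1563 mm.

Clearances: x = 1563, y = 1881; minimum 1563 mm.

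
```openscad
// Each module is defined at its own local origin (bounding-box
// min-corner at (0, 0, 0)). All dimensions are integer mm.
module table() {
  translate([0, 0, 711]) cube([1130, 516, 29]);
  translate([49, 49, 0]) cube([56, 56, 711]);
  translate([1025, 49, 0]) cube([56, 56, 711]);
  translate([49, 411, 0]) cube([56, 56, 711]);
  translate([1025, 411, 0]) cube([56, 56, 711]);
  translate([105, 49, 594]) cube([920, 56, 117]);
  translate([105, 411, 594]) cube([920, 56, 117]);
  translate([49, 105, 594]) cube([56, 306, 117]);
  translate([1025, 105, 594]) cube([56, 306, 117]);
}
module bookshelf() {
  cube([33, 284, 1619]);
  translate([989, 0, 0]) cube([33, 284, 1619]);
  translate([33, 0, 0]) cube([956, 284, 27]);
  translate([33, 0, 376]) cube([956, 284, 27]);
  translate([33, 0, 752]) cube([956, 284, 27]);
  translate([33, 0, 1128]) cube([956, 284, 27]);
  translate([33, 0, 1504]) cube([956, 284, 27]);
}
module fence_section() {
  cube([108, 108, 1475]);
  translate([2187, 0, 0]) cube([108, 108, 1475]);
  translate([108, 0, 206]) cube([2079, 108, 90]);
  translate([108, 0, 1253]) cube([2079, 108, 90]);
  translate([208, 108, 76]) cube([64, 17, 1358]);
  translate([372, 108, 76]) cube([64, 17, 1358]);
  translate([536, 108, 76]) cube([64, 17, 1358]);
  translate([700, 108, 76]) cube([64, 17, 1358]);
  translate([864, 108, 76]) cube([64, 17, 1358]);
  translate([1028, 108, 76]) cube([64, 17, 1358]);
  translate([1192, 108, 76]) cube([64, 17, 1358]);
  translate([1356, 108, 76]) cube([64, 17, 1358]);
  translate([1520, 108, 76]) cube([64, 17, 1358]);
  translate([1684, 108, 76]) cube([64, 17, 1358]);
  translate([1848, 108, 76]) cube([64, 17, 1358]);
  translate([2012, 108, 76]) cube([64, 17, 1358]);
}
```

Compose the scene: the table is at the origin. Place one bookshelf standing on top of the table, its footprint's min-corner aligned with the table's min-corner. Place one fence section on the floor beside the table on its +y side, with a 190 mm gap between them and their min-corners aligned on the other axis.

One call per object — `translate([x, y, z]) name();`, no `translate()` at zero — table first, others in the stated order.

table();
translate([0, 0, 740]) bookshelf();
translate([0, 706, 0]) fence_section();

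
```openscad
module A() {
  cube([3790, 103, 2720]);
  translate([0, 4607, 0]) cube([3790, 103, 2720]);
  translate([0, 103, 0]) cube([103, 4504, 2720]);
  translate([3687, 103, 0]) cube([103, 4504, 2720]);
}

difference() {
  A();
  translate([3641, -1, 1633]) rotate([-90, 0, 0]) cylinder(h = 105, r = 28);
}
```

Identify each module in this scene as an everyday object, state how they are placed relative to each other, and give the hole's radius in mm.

A is a house frame. The house frame has a circular hole through its front wall. The hole's radius is 28 mm.

The subtracted cylinder has r = 28 mm.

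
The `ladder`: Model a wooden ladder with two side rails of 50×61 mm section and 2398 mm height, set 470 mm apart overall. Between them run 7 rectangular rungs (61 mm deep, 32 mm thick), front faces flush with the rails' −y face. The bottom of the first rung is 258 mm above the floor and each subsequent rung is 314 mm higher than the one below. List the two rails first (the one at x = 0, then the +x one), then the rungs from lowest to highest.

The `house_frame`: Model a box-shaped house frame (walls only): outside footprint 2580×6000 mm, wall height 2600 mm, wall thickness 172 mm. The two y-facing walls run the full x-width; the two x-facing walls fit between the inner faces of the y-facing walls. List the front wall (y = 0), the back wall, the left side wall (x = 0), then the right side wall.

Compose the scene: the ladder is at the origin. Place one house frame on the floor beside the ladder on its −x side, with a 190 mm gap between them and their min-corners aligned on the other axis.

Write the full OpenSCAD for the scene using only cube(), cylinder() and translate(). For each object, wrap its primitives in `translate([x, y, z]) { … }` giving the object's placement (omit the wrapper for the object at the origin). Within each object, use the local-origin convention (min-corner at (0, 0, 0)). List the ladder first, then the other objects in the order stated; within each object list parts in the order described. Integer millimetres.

cube([50, 61, 2398]);
translate([420, 0, 0]) cube([50, 61, 2398]);
translate([50, 0, 258]) cube([370, 61, 32]);
translate([50, 0, 572]) cube([370, 61, 32]);
translate([50, 0, 886]) cube([370, 61, 32]);
translate([50, 0, 1200]) cube([370, 61, 32]);
translate([50, 0, 1514]) cube([370, 61, 32]);
translate([50, 0, 1828]) cube([370, 61, 32]);
translate([50, 0, 2142]) cube([370, 61, 32]);
translate([-2770, 0, 0]) {
  cube([2580, 172, 2600]);
  translate([0, 5828, 0]) cube([2580, 172, 2600]);
  translate([0, 172, 0]) cube([172, 5656, 2600]);
  translate([2408, 172, 0]) cube([172, 5656, 2600]);
}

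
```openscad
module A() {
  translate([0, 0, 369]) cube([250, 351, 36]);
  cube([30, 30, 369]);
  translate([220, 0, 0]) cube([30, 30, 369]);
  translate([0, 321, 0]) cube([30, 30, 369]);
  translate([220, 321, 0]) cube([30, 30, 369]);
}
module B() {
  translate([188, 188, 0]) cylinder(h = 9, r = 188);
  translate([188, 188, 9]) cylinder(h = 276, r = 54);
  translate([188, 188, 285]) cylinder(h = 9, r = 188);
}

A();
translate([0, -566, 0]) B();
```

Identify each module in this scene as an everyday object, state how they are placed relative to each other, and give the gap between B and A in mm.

The spool's nearest face is 190 mm from the stool's −y face.

A is a stool. B is a spool. The spool is on the floor beside the stool on its −y side. The gap between the spool and the stool is 190 mm.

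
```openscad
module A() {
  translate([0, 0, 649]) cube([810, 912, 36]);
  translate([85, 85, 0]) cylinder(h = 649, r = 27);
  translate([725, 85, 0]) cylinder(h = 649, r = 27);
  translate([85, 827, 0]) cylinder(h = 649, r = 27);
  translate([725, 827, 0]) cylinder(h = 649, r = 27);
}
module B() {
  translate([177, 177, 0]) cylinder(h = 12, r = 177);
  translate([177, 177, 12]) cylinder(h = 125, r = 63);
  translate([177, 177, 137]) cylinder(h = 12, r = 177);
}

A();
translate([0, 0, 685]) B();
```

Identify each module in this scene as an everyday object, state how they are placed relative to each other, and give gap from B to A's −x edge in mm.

A is a table. B is a spool. The spool is on top of the table. The gap from the spool to the table's −x edge is 0 mm.

The spool's min-x is at 0; the table's min-x is 0; gap = 0 mm.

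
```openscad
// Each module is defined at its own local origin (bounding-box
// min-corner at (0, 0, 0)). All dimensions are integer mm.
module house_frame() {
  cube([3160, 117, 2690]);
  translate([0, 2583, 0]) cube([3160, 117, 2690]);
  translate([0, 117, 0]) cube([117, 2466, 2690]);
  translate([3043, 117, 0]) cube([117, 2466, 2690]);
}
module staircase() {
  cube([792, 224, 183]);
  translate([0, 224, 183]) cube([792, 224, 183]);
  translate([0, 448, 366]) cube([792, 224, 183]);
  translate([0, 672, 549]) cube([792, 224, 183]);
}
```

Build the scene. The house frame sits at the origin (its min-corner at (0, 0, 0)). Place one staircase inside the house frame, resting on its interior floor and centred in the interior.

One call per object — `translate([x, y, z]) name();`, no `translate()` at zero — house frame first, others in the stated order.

house_frame();
translate([1184, 902, 0]) staircase();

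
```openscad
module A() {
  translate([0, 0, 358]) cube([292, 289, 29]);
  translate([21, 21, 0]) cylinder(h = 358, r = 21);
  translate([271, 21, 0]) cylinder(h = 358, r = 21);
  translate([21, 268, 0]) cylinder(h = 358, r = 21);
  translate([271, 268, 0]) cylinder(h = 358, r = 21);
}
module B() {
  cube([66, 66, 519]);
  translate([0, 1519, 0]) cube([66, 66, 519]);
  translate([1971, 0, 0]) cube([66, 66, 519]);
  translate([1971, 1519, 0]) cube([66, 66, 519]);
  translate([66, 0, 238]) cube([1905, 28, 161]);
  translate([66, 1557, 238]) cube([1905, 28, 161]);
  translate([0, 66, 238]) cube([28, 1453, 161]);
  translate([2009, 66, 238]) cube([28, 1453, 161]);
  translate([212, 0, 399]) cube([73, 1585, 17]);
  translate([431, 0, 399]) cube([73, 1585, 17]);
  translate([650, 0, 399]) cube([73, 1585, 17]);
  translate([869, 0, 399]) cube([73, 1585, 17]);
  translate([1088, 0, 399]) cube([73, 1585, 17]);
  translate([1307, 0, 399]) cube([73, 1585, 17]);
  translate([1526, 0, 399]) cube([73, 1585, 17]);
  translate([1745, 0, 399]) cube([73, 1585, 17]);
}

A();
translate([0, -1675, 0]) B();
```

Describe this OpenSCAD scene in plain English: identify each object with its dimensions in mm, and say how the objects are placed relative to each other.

A is a simple wooden stool: a rectangular seat 292 mm (x) by 289 mm (y), 29 mm thick, top face at z = 387 mm, on four round legs, each 42 mm in diameter. The legs rest on z = 0, each leg's axis is inset half a diameter from the nearest pair of seat edges (so the leg's bounding box is flush with the corner).

B is a bed frame 2037 mm long (x) by 1585 mm wide (y). Four 66×66 mm corner posts, 519 mm tall, at the corners of the footprint. Four rails of 28 mm thickness and 161 mm height run between adjacent posts with their undersides at z = 238 mm, their outer faces flush with the outside of the frame (the two x-running rails run between the posts' inner faces; the two y-running rails run between the posts' inner faces). 8 slats, each 73 mm wide (x) and 17 mm thick, lie across the top of the two x-running rails, running the full 1585 mm width of the frame in y; the slats are evenly spaced along x between the inner faces of the end posts with equal gaps (rounded down to the nearest mm) at the −x end and between each pair — any rounding remainder accumulates at the +x end.

The bed frame is on the floor beside the stool on its −y side.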